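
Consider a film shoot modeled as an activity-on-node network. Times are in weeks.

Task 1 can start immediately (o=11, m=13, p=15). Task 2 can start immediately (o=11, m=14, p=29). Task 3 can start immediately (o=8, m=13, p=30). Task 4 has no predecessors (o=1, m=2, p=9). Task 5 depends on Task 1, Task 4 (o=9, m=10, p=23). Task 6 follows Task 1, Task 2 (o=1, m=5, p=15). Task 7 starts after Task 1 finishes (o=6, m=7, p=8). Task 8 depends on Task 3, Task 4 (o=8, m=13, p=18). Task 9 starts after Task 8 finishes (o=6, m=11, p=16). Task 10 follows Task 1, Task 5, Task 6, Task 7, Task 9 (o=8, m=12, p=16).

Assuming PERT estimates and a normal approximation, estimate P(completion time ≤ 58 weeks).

0.938

te_Task 1 = (11 + 4·13 + 15)/6 = 78/6 = 13; σ²_Task 1 = ((15−11)/6)² = 0.444
te_Task 2 = (11 + 4·14 + 29)/6 = 96/6 = 16; σ²_Task 2 = ((29−11)/6)² = 9.000
te_Task 3 = (8 + 4·13 + 30)/6 = 90/6 = 15; σ²_Task 3 = ((30−8)/6)² = 13.444
te_Task 4 = (1 + 4·2 + 9)/6 = 18/6 = 3; σ²_Task 4 = ((9−1)/6)² = 1.778
te_Task 5 = (9 + 4·10 + 23)/6 = 72/6 = 12; σ²_Task 5 = ((23−9)/6)² = 5.444
te_Task 6 = (1 + 4·5 + 15)/6 = 36/6 = 6; σ²_Task 6 = ((15−1)/6)² = 5.444
te_Task 7 = (6 + 4·7 + 8)/6 = 42/6 = 7; σ²_Task 7 = ((8−6)/6)² = 0.111
te_Task 8 = (8 + 4·13 + 18)/6 = 78/6 = 13; σ²_Task 8 = ((18−8)/6)² = 2.778
te_Task 9 = (6 + 4·11 + 16)/6 = 66/6 = 11; σ²_Task 9 = ((16−6)/6)² = 2.778
te_Task 10 = (8 + 4·12 + 16)/6 = 72/6 = 12; σ²_Task 10 = ((16−8)/6)² = 1.778

Forward pass:
ES_Task 1 = 0; EF_Task 1 = 13
ES_Task 2 = 0; EF_Task 2 = 16
ES_Task 3 = 0; EF_Task 3 = 15
ES_Task 4 = 0; EF_Task 4 = 3
ES_Task 5 = max(EF_Task 1=13, EF_Task 4=3) = 13; EF_Task 5 = 13+12 = 25
ES_Task 6 = max(EF_Task 1=13, EF_Task 2=16) = 16; EF_Task 6 = 16+6 = 22
ES_Task 7 = 13; EF_Task 7 = 13+7 = 20
ES_Task 8 = max(EF_Task 3=15, EF_Task 4=3) = 15; EF_Task 8 = 15+13 = 28
ES_Task 9 = 28; EF_Task 9 = 28+11 = 39
ES_Task 10 = max(EF_Task 1=13, EF_Task 5=25, EF_Task 6=22, EF_Task 7=20, EF_Task 9=39) = 39; EF_Task 10 = 39+12 = 51
Expected project duration μ = 51 weeks. Critical path: Task 3 → Task 8 → Task 9 → Task 10.

Variance along critical path = 13.444 + 2.778 + 2.778 + 1.778 = 20.778; σ = √20.778 = 4.558 weeks.
Z = (58 − 51) / 4.558 = 1.536
P(T ≤ 58) = Φ(1.536) ≈ 0.938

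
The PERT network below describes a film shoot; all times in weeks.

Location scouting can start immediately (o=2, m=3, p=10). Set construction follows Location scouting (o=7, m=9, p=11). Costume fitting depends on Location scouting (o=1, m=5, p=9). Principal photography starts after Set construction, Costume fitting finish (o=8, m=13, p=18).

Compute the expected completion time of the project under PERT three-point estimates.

26 weeks

te_Location scouting = (2 + 4·3 + 10)/6 = 24/6 = 4
te_Set construction = (7 + 4·9 + 11)/6 = 54/6 = 9
te_Costume fitting = (1 + 4·5 + 9)/6 = 30/6 = 5
te_Principal photography = (8 + 4·13 + 18)/6 = 78/6 = 13

Forward pass:
ES_Location scouting = 0; EF_Location scouting = 4
ES_Set construction = 4; EF_Set construction = 4+9 = 13
ES_Costume fitting = 4; EF_Costume fitting = 4+5 = 9
ES_Principal photography = max(EF_Set construction=13, EF_Costume fitting=9) = 13; EF_Principal photography = 13+13 = 26
Expected project duration μ = 26 weeks. Critical path: Location scouting → Set construction → Principal photography.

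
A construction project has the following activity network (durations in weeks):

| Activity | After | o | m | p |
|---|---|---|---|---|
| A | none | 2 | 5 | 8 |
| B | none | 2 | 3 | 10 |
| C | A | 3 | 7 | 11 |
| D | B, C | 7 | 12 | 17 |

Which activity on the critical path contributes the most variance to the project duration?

te_A = (2 + 4·5 + 8)/6 = 30/6 = 5; σ²_A = ((8−2)/6)² = 1.000
te_B = (2 + 4·3 + 10)/6 = 24/6 = 4; σ²_B = ((10−2)/6)² = 1.778
te_C = (3 + 4·7 + 11)/6 = 42/6 = 7; σ²_C = ((11−3)/6)² = 1.778
te_D = (7 + 4·12 + 17)/6 = 72/6 = 12; σ²_D = ((17−7)/6)² = 2.778

Forward pass:
ES_A = 0; EF_A = 5
ES_B = 0; EF_B = 4
ES_C = 5; EF_C = 5+7 = 12
ES_D = max(EF_B=4, EF_C=12) = 12; EF_D = 12+12 = 24
Expected project duration μ = 24 weeks. Critical path: A → C → D.

Variances on critical path: σ²_A=1.000, σ²_C=1.778, σ²_D=2.778.
Largest is σ²_D = 2.778.

D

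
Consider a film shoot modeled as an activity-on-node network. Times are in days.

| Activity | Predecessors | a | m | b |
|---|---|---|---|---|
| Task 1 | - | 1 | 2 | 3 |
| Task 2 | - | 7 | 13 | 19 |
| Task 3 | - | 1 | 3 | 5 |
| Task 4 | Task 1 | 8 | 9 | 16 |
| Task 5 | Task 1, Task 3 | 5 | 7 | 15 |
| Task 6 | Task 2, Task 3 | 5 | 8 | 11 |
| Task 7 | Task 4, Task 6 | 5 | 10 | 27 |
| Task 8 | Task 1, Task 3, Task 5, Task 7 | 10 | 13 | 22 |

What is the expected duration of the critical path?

47 days

te_Task 1 = (1 + 4·2 + 3)/6 = 12/6 = 2
te_Task 2 = (7 + 4·13 + 19)/6 = 78/6 = 13
te_Task 3 = (1 + 4·3 + 5)/6 = 18/6 = 3
te_Task 4 = (8 + 4·9 + 16)/6 = 60/6 = 10
te_Task 5 = (5 + 4·7 + 15)/6 = 48/6 = 8
te_Task 6 = (5 + 4·8 + 11)/6 = 48/6 = 8
te_Task 7 = (5 + 4·10 + 27)/6 = 72/6 = 12
te_Task 8 = (10 + 4·13 + 22)/6 = 84/6 = 14

Forward pass:
ES_Task 1 = 0; EF_Task 1 = 2
ES_Task 2 = 0; EF_Task 2 = 13
ES_Task 3 = 0; EF_Task 3 = 3
ES_Task 4 = 2; EF_Task 4 = 2+10 = 12
ES_Task 5 = max(EF_Task 1=2, EF_Task 3=3) = 3; EF_Task 5 = 3+8 = 11
ES_Task 6 = max(EF_Task 2=13, EF_Task 3=3) = 13; EF_Task 6 = 13+8 = 21
ES_Task 7 = max(EF_Task 4=12, EF_Task 6=21) = 21; EF_Task 7 = 21+12 = 33
ES_Task 8 = max(EF_Task 1=2, EF_Task 3=3, EF_Task 5=11, EF_Task 7=33) = 33; EF_Task 8 = 33+14 = 47
Expected project duration μ = 47 days. Critical path: Task 2 → Task 6 → Task 7 → Task 8.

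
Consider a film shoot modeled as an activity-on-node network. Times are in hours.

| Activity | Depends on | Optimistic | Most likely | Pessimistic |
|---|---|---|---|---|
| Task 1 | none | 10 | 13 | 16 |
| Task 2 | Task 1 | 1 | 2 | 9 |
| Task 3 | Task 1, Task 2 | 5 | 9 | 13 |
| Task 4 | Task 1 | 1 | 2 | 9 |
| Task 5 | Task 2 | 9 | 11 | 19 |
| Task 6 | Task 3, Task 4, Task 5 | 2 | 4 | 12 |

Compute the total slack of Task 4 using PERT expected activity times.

12 hours

te_Task 1 = (10 + 4·13 + 16)/6 = 78/6 = 13
te_Task 2 = (1 + 4·2 + 9)/6 = 18/6 = 3
te_Task 3 = (5 + 4·9 + 13)/6 = 54/6 = 9
te_Task 4 = (1 + 4·2 + 9)/6 = 18/6 = 3
te_Task 5 = (9 + 4·11 + 19)/6 = 72/6 = 12
te_Task 6 = (2 + 4·4 + 12)/6 = 30/6 = 5

Forward pass:
ES_Task 1 = 0; EF_Task 1 = 13
ES_Task 2 = 13; EF_Task 2 = 13+3 = 16
ES_Task 3 = max(EF_Task 1=13, EF_Task 2=16) = 16; EF_Task 3 = 16+9 = 25
ES_Task 4 = 13; EF_Task 4 = 13+3 = 16
ES_Task 5 = 16; EF_Task 5 = 16+12 = 28
ES_Task 6 = max(EF_Task 3=25, EF_Task 4=16, EF_Task 5=28) = 28; EF_Task 6 = 28+5 = 33
Expected project duration μ = 33 hours. Critical path: Task 1 → Task 2 → Task 5 → Task 6.

Backward pass:
LF_Task 6 = 33; LS_Task 6 = 33−5 = 28
LF_Task 5 = LS_Task 6 = 28; LS_Task 5 = 28−12 = 16
LF_Task 4 = LS_Task 6 = 28; LS_Task 4 = 28−3 = 25
LF_Task 3 = LS_Task 6 = 28; LS_Task 3 = 28−9 = 19
LF_Task 2 = min(LS_Task 3=19, LS_Task 5=16) = 16; LS_Task 2 = 16−3 = 13
LF_Task 1 = min(LS_Task 2=13, LS_Task 3=19, LS_Task 4=25) = 13; LS_Task 1 = 13−13 = 0
Slack_Task 4 = LS_Task 4 − ES_Task 4 = 25 − 13 = 12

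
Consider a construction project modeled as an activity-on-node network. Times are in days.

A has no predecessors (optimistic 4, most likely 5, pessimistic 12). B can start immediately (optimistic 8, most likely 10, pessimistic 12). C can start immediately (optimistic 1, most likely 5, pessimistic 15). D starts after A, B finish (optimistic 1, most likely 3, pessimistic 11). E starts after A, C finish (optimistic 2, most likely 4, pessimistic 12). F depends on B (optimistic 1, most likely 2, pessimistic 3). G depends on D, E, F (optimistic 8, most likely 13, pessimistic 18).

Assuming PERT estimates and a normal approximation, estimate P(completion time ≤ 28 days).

te_A = (4 + 4·5 + 12)/6 = 36/6 = 6; σ²_A = ((12−4)/6)² = 1.778
te_B = (8 + 4·10 + 12)/6 = 60/6 = 10; σ²_B = ((12−8)/6)² = 0.444
te_C = (1 + 4·5 + 15)/6 = 36/6 = 6; σ²_C = ((15−1)/6)² = 5.444
te_D = (1 + 4·3 + 11)/6 = 24/6 = 4; σ²_D = ((11−1)/6)² = 2.778
te_E = (2 + 4·4 + 12)/6 = 30/6 = 5; σ²_E = ((12−2)/6)² = 2.778
te_F = (1 + 4·2 + 3)/6 = 12/6 = 2; σ²_F = ((3−1)/6)² = 0.111
te_G = (8 + 4·13 + 18)/6 = 78/6 = 13; σ²_G = ((18−8)/6)² = 2.778

Forward pass:
ES_A = 0; EF_A = 6
ES_B = 0; EF_B = 10
ES_C = 0; EF_C = 6
ES_D = max(EF_A=6, EF_B=10) = 10; EF_D = 10+4 = 14
ES_E = max(EF_A=6, EF_C=6) = 6; EF_E = 6+5 = 11
ES_F = 10; EF_F = 10+2 = 12
ES_G = max(EF_D=14, EF_E=11, EF_F=12) = 14; EF_G = 14+13 = 27
Expected project duration μ = 27 days. Critical path: B → D → G.

Variance along critical path = 0.444 + 2.778 + 2.778 = 6.000; σ = √6.000 = 2.449 days.
Z = (28 − 27) / 2.449 = 0.408
P(T ≤ 28) = Φ(0.408) ≈ 0.658

0.658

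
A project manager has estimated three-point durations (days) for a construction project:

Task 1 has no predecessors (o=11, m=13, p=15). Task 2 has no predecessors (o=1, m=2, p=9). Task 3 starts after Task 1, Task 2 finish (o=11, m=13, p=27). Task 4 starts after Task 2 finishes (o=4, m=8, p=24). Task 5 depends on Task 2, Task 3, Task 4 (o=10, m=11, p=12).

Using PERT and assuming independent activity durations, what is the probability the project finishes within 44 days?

te_Task 1 = (11 + 4·13 + 15)/6 = 78/6 = 13; σ²_Task 1 = ((15−11)/6)² = 0.444
te_Task 2 = (1 + 4·2 + 9)/6 = 18/6 = 3; σ²_Task 2 = ((9−1)/6)² = 1.778
te_Task 3 = (11 + 4·13 + 27)/6 = 90/6 = 15; σ²_Task 3 = ((27−11)/6)² = 7.111
te_Task 4 = (4 + 4·8 + 24)/6 = 60/6 = 10; σ²_Task 4 = ((24−4)/6)² = 11.111
te_Task 5 = (10 + 4·11 + 12)/6 = 66/6 = 11; σ²_Task 5 = ((12−10)/6)² = 0.111

Forward pass:
ES_Task 1 = 0; EF_Task 1 = 13
ES_Task 2 = 0; EF_Task 2 = 3
ES_Task 3 = max(EF_Task 1=13, EF_Task 2=3) = 13; EF_Task 3 = 13+15 = 28
ES_Task 4 = 3; EF_Task 4 = 3+10 = 13
ES_Task 5 = max(EF_Task 2=3, EF_Task 3=28, EF_Task 4=13) = 28; EF_Task 5 = 28+11 = 39
Expected project duration μ = 39 days. Critical path: Task 1 → Task 3 → Task 5.

Variance along critical path = 0.444 + 7.111 + 0.111 = 7.667; σ = √7.667 = 2.769 days.
Z = (44 − 39) / 2.769 = 1.806
P(T ≤ 44) = Φ(1.806) ≈ 0.965

0.965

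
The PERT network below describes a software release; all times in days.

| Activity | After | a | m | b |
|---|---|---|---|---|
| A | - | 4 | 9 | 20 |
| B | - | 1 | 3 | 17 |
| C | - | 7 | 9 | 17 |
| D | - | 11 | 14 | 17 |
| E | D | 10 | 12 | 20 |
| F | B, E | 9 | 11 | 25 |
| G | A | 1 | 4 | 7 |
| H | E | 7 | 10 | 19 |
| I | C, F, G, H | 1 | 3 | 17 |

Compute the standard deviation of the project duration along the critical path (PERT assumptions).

te_A = (4 + 4·9 + 20)/6 = 60/6 = 10; σ²_A = ((20−4)/6)² = 7.111
te_B = (1 + 4·3 + 17)/6 = 30/6 = 5; σ²_B = ((17−1)/6)² = 7.111
te_C = (7 + 4·9 + 17)/6 = 60/6 = 10; σ²_C = ((17−7)/6)² = 2.778
te_D = (11 + 4·14 + 17)/6 = 84/6 = 14; σ²_D = ((17−11)/6)² = 1.000
te_E = (10 + 4·12 + 20)/6 = 78/6 = 13; σ²_E = ((20−10)/6)² = 2.778
te_F = (9 + 4·11 + 25)/6 = 78/6 = 13; σ²_F = ((25−9)/6)² = 7.111
te_G = (1 + 4·4 + 7)/6 = 24/6 = 4; σ²_G = ((7−1)/6)² = 1.000
te_H = (7 + 4·10 + 19)/6 = 66/6 = 11; σ²_H = ((19−7)/6)² = 4.000
te_I = (1 + 4·3 + 17)/6 = 30/6 = 5; σ²_I = ((17−1)/6)² = 7.111

Forward pass:
ES_A = 0; EF_A = 10
ES_B = 0; EF_B = 5
ES_C = 0; EF_C = 10
ES_D = 0; EF_D = 14
ES_E = 14; EF_E = 14+13 = 27
ES_F = max(EF_B=5, EF_E=27) = 27; EF_F = 27+13 = 40
ES_G = 10; EF_G = 10+4 = 14
ES_H = 27; EF_H = 27+11 = 38
ES_I = max(EF_C=10, EF_F=40, EF_G=14, EF_H=38) = 40; EF_I = 40+5 = 45
Expected project duration μ = 45 days. Critical path: D → E → F → I.

Variance along critical path = 1.000 + 2.778 + 7.111 + 7.111 = 18.000
σ = √18.000 = 4.243 days

4.24 days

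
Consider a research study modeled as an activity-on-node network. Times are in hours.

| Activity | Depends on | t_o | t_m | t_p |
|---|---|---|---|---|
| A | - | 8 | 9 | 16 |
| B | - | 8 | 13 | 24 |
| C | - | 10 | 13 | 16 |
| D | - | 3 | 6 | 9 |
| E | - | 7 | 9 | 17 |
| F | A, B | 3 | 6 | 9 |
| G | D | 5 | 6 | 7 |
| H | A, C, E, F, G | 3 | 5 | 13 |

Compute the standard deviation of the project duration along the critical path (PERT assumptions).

3.30 hours

te_A = (8 + 4·9 + 16)/6 = 60/6 = 10; σ²_A = ((16−8)/6)² = 1.778
te_B = (8 + 4·13 + 24)/6 = 84/6 = 14; σ²_B = ((24−8)/6)² = 7.111
te_C = (10 + 4·13 + 16)/6 = 78/6 = 13; σ²_C = ((16−10)/6)² = 1.000
te_D = (3 + 4·6 + 9)/6 = 36/6 = 6; σ²_D = ((9−3)/6)² = 1.000
te_E = (7 + 4·9 + 17)/6 = 60/6 = 10; σ²_E = ((17−7)/6)² = 2.778
te_F = (3 + 4·6 + 9)/6 = 36/6 = 6; σ²_F = ((9−3)/6)² = 1.000
te_G = (5 + 4·6 + 7)/6 = 36/6 = 6; σ²_G = ((7−5)/6)² = 0.111
te_H = (3 + 4·5 + 13)/6 = 36/6 = 6; σ²_H = ((13−3)/6)² = 2.778

Forward pass:
ES_A = 0; EF_A = 10
ES_B = 0; EF_B = 14
ES_C = 0; EF_C = 13
ES_D = 0; EF_D = 6
ES_E = 0; EF_E = 10
ES_F = max(EF_A=10, EF_B=14) = 14; EF_F = 14+6 = 20
ES_G = 6; EF_G = 6+6 = 12
ES_H = max(EF_A=10, EF_C=13, EF_E=10, EF_F=20, EF_G=12) = 20; EF_H = 20+6 = 26
Expected project duration μ = 26 hours. Critical path: B → F → H.

Variance along critical path = 7.111 + 1.000 + 2.778 = 10.889
σ = √10.889 = 3.300 hours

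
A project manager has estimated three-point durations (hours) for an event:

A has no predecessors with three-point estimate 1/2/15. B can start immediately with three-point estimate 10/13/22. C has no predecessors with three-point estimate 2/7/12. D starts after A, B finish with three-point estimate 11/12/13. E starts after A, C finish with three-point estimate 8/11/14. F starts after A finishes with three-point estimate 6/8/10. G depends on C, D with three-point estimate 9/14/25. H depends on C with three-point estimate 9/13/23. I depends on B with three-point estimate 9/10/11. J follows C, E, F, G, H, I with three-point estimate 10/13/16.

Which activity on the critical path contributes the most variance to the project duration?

G

te_A = (1 + 4·2 + 15)/6 = 24/6 = 4; σ²_A = ((15−1)/6)² = 5.444
te_B = (10 + 4·13 + 22)/6 = 84/6 = 14; σ²_B = ((22−10)/6)² = 4.000
te_C = (2 + 4·7 + 12)/6 = 42/6 = 7; σ²_C = ((12−2)/6)² = 2.778
te_D = (11 + 4·12 + 13)/6 = 72/6 = 12; σ²_D = ((13−11)/6)² = 0.111
te_E = (8 + 4·11 + 14)/6 = 66/6 = 11; σ²_E = ((14−8)/6)² = 1.000
te_F = (6 + 4·8 + 10)/6 = 48/6 = 8; σ²_F = ((10−6)/6)² = 0.444
te_G = (9 + 4·14 + 25)/6 = 90/6 = 15; σ²_G = ((25−9)/6)² = 7.111
te_H = (9 + 4·13 + 23)/6 = 84/6 = 14; σ²_H = ((23−9)/6)² = 5.444
te_I = (9 + 4·10 + 11)/6 = 60/6 = 10; σ²_I = ((11−9)/6)² = 0.111
te_J = (10 + 4·13 + 16)/6 = 78/6 = 13; σ²_J = ((16−10)/6)² = 1.000

Forward pass:
ES_A = 0; EF_A = 4
ES_B = 0; EF_B = 14
ES_C = 0; EF_C = 7
ES_D = max(EF_A=4, EF_B=14) = 14; EF_D = 14+12 = 26
ES_E = max(EF_A=4, EF_C=7) = 7; EF_E = 7+11 = 18
ES_F = 4; EF_F = 4+8 = 12
ES_G = max(EF_C=7, EF_D=26) = 26; EF_G = 26+15 = 41
ES_H = 7; EF_H = 7+14 = 21
ES_I = 14; EF_I = 14+10 = 24
ES_J = max(EF_C=7, EF_E=18, EF_F=12, EF_G=41, EF_H=21, EF_I=24) = 41; EF_J = 41+13 = 54
Expected project duration μ = 54 hours. Critical path: B → D → G → J.

Variances on critical path: σ²_B=4.000, σ²_D=0.111, σ²_G=7.111, σ²_J=1.000.
Largest is σ²_G = 7.111.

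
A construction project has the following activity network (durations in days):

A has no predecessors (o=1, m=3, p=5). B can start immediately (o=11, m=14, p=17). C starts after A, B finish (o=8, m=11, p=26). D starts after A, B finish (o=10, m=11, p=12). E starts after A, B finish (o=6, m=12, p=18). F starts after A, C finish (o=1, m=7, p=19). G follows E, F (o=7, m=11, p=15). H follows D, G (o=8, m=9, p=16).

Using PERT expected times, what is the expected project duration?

56 days

te_A = (1 + 4·3 + 5)/6 = 18/6 = 3
te_B = (11 + 4·14 + 17)/6 = 84/6 = 14
te_C = (8 + 4·11 + 26)/6 = 78/6 = 13
te_D = (10 + 4·11 + 12)/6 = 66/6 = 11
te_E = (6 + 4·12 + 18)/6 = 72/6 = 12
te_F = (1 + 4·7 + 19)/6 = 48/6 = 8
te_G = (7 + 4·11 + 15)/6 = 66/6 = 11
te_H = (8 + 4·9 + 16)/6 = 60/6 = 10

Forward pass:
ES_A = 0; EF_A = 3
ES_B = 0; EF_B = 14
ES_C = max(EF_A=3, EF_B=14) = 14; EF_C = 14+13 = 27
ES_D = max(EF_A=3, EF_B=14) = 14; EF_D = 14+11 = 25
ES_E = max(EF_A=3, EF_B=14) = 14; EF_E = 14+12 = 26
ES_F = max(EF_A=3, EF_C=27) = 27; EF_F = 27+8 = 35
ES_G = max(EF_E=26, EF_F=35) = 35; EF_G = 35+11 = 46
ES_H = max(EF_D=25, EF_G=46) = 46; EF_H = 46+10 = 56
Expected project duration μ = 56 days. Critical path: B → C → F → G → H.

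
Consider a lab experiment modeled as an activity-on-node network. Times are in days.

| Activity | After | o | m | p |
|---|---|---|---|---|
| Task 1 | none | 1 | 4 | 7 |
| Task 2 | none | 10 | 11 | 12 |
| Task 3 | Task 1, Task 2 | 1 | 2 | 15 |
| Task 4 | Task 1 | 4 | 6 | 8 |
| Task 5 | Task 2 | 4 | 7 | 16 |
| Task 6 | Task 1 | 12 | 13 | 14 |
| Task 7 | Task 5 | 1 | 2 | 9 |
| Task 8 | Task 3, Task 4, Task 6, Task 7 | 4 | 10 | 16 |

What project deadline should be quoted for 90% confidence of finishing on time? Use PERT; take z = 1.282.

te_Task 1 = (1 + 4·4 + 7)/6 = 24/6 = 4; σ²_Task 1 = ((7−1)/6)² = 1.000
te_Task 2 = (10 + 4·11 + 12)/6 = 66/6 = 11; σ²_Task 2 = ((12−10)/6)² = 0.111
te_Task 3 = (1 + 4·2 + 15)/6 = 24/6 = 4; σ²_Task 3 = ((15−1)/6)² = 5.444
te_Task 4 = (4 + 4·6 + 8)/6 = 36/6 = 6; σ²_Task 4 = ((8−4)/6)² = 0.444
te_Task 5 = (4 + 4·7 + 16)/6 = 48/6 = 8; σ²_Task 5 = ((16−4)/6)² = 4.000
te_Task 6 = (12 + 4·13 + 14)/6 = 78/6 = 13; σ²_Task 6 = ((14−12)/6)² = 0.111
te_Task 7 = (1 + 4·2 + 9)/6 = 18/6 = 3; σ²_Task 7 = ((9−1)/6)² = 1.778
te_Task 8 = (4 + 4·10 + 16)/6 = 60/6 = 10; σ²_Task 8 = ((16−4)/6)² = 4.000

Forward pass:
ES_Task 1 = 0; EF_Task 1 = 4
ES_Task 2 = 0; EF_Task 2 = 11
ES_Task 3 = max(EF_Task 1=4, EF_Task 2=11) = 11; EF_Task 3 = 11+4 = 15
ES_Task 4 = 4; EF_Task 4 = 4+6 = 10
ES_Task 5 = 11; EF_Task 5 = 11+8 = 19
ES_Task 6 = 4; EF_Task 6 = 4+13 = 17
ES_Task 7 = 19; EF_Task 7 = 19+3 = 22
ES_Task 8 = max(EF_Task 3=15, EF_Task 4=10, EF_Task 6=17, EF_Task 7=22) = 22; EF_Task 8 = 22+10 = 32
Expected project duration μ = 32 days. Critical path: Task 2 → Task 5 → Task 7 → Task 8.

Variance along critical path = 0.111 + 4.000 + 1.778 + 4.000 = 9.889; σ = 3.145 days.
D = μ + z·σ = 32 + 1.282·3.145 = 36.0 days

36.0 days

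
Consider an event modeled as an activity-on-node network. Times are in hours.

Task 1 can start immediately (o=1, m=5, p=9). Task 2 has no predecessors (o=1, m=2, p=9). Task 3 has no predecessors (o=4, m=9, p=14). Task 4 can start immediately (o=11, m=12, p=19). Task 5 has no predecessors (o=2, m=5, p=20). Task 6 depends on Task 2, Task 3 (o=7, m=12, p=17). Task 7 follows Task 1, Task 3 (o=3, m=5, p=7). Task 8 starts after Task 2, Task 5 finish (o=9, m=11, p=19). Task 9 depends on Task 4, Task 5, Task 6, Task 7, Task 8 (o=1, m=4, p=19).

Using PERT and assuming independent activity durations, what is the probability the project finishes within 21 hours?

te_Task 1 = (1 + 4·5 + 9)/6 = 30/6 = 5; σ²_Task 1 = ((9−1)/6)² = 1.778
te_Task 2 = (1 + 4·2 + 9)/6 = 18/6 = 3; σ²_Task 2 = ((9−1)/6)² = 1.778
te_Task 3 = (4 + 4·9 + 14)/6 = 54/6 = 9; σ²_Task 3 = ((14−4)/6)² = 2.778
te_Task 4 = (11 + 4·12 + 19)/6 = 78/6 = 13; σ²_Task 4 = ((19−11)/6)² = 1.778
te_Task 5 = (2 + 4·5 + 20)/6 = 42/6 = 7; σ²_Task 5 = ((20−2)/6)² = 9.000
te_Task 6 = (7 + 4·12 + 17)/6 = 72/6 = 12; σ²_Task 6 = ((17−7)/6)² = 2.778
te_Task 7 = (3 + 4·5 + 7)/6 = 30/6 = 5; σ²_Task 7 = ((7−3)/6)² = 0.444
te_Task 8 = (9 + 4·11 + 19)/6 = 72/6 = 12; σ²_Task 8 = ((19−9)/6)² = 2.778
te_Task 9 = (1 + 4·4 + 19)/6 = 36/6 = 6; σ²_Task 9 = ((19−1)/6)² = 9.000

Forward pass:
ES_Task 1 = 0; EF_Task 1 = 5
ES_Task 2 = 0; EF_Task 2 = 3
ES_Task 3 = 0; EF_Task 3 = 9
ES_Task 4 = 0; EF_Task 4 = 13
ES_Task 5 = 0; EF_Task 5 = 7
ES_Task 6 = max(EF_Task 2=3, EF_Task 3=9) = 9; EF_Task 6 = 9+12 = 21
ES_Task 7 = max(EF_Task 1=5, EF_Task 3=9) = 9; EF_Task 7 = 9+5 = 14
ES_Task 8 = max(EF_Task 2=3, EF_Task 5=7) = 7; EF_Task 8 = 7+12 = 19
ES_Task 9 = max(EF_Task 4=13, EF_Task 5=7, EF_Task 6=21, EF_Task 7=14, EF_Task 8=19) = 21; EF_Task 9 = 21+6 = 27
Expected project duration μ = 27 hours. Critical path: Task 3 → Task 6 → Task 9.

Variance along critical path = 2.778 + 2.778 + 9.000 = 14.556; σ = √14.556 = 3.815 hours.
Z = (21 − 27) / 3.815 = -1.573
P(T ≤ 21) = Φ(-1.573) ≈ 0.058

0.058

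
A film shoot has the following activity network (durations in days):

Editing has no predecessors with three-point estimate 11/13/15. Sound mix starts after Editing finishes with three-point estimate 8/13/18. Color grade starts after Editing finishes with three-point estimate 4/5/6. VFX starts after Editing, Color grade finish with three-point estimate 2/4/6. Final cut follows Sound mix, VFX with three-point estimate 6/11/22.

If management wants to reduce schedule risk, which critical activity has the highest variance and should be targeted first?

te_Editing = (11 + 4·13 + 15)/6 = 78/6 = 13; σ²_Editing = ((15−11)/6)² = 0.444
te_Sound mix = (8 + 4·13 + 18)/6 = 78/6 = 13; σ²_Sound mix = ((18−8)/6)² = 2.778
te_Color grade = (4 + 4·5 + 6)/6 = 30/6 = 5; σ²_Color grade = ((6−4)/6)² = 0.111
te_VFX = (2 + 4·4 + 6)/6 = 24/6 = 4; σ²_VFX = ((6−2)/6)² = 0.444
te_Final cut = (6 + 4·11 + 22)/6 = 72/6 = 12; σ²_Final cut = ((22−6)/6)² = 7.111

Forward pass:
ES_Editing = 0; EF_Editing = 13
ES_Sound mix = 13; EF_Sound mix = 13+13 = 26
ES_Color grade = 13; EF_Color grade = 13+5 = 18
ES_VFX = max(EF_Editing=13, EF_Color grade=18) = 18; EF_VFX = 18+4 = 22
ES_Final cut = max(EF_Sound mix=26, EF_VFX=22) = 26; EF_Final cut = 26+12 = 38
Expected project duration μ = 38 days. Critical path: Editing → Sound mix → Final cut.

Variances on critical path: σ²_Editing=0.444, σ²_Sound mix=2.778, σ²_Final cut=7.111.
Largest is σ²_Final cut = 7.111.

Final cut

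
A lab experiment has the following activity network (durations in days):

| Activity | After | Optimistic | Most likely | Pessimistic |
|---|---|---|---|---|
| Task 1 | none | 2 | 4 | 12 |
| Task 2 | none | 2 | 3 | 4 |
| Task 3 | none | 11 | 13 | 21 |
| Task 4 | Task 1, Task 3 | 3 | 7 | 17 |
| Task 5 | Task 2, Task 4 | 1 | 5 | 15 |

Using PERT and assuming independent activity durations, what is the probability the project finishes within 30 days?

0.706

te_Task 1 = (2 + 4·4 + 12)/6 = 30/6 = 5; σ²_Task 1 = ((12−2)/6)² = 2.778
te_Task 2 = (2 + 4·3 + 4)/6 = 18/6 = 3; σ²_Task 2 = ((4−2)/6)² = 0.111
te_Task 3 = (11 + 4·13 + 21)/6 = 84/6 = 14; σ²_Task 3 = ((21−11)/6)² = 2.778
te_Task 4 = (3 + 4·7 + 17)/6 = 48/6 = 8; σ²_Task 4 = ((17−3)/6)² = 5.444
te_Task 5 = (1 + 4·5 + 15)/6 = 36/6 = 6; σ²_Task 5 = ((15−1)/6)² = 5.444

Forward pass:
ES_Task 1 = 0; EF_Task 1 = 5
ES_Task 2 = 0; EF_Task 2 = 3
ES_Task 3 = 0; EF_Task 3 = 14
ES_Task 4 = max(EF_Task 1=5, EF_Task 3=14) = 14; EF_Task 4 = 14+8 = 22
ES_Task 5 = max(EF_Task 2=3, EF_Task 4=22) = 22; EF_Task 5 = 22+6 = 28
Expected project duration μ = 28 days. Critical path: Task 3 → Task 4 → Task 5.

Variance along critical path = 2.778 + 5.444 + 5.444 = 13.667; σ = √13.667 = 3.697 days.
Z = (30 − 28) / 3.697 = 0.541
P(T ≤ 30) = Φ(0.541) ≈ 0.706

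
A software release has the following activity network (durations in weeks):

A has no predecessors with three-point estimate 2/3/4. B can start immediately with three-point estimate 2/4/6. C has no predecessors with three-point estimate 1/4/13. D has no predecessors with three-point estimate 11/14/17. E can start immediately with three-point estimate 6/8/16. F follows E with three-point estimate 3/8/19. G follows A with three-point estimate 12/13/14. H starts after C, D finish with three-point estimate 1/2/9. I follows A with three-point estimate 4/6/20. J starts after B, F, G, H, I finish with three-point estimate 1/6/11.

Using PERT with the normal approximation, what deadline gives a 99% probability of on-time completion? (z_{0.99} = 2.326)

32.3 weeks

te_A = (2 + 4·3 + 4)/6 = 18/6 = 3; σ²_A = ((4−2)/6)² = 0.111
te_B = (2 + 4·4 + 6)/6 = 24/6 = 4; σ²_B = ((6−2)/6)² = 0.444
te_C = (1 + 4·4 + 13)/6 = 30/6 = 5; σ²_C = ((13−1)/6)² = 4.000
te_D = (11 + 4·14 + 17)/6 = 84/6 = 14; σ²_D = ((17−11)/6)² = 1.000
te_E = (6 + 4·8 + 16)/6 = 54/6 = 9; σ²_E = ((16−6)/6)² = 2.778
te_F = (3 + 4·8 + 19)/6 = 54/6 = 9; σ²_F = ((19−3)/6)² = 7.111
te_G = (12 + 4·13 + 14)/6 = 78/6 = 13; σ²_G = ((14−12)/6)² = 0.111
te_H = (1 + 4·2 + 9)/6 = 18/6 = 3; σ²_H = ((9−1)/6)² = 1.778
te_I = (4 + 4·6 + 20)/6 = 48/6 = 8; σ²_I = ((20−4)/6)² = 7.111
te_J = (1 + 4·6 + 11)/6 = 36/6 = 6; σ²_J = ((11−1)/6)² = 2.778

Forward pass:
ES_A = 0; EF_A = 3
ES_B = 0; EF_B = 4
ES_C = 0; EF_C = 5
ES_D = 0; EF_D = 14
ES_E = 0; EF_E = 9
ES_F = 9; EF_F = 9+9 = 18
ES_G = 3; EF_G = 3+13 = 16
ES_H = max(EF_C=5, EF_D=14) = 14; EF_H = 14+3 = 17
ES_I = 3; EF_I = 3+8 = 11
ES_J = max(EF_B=4, EF_F=18, EF_G=16, EF_H=17, EF_I=11) = 18; EF_J = 18+6 = 24
Expected project duration μ = 24 weeks. Critical path: E → F → J.

Variance along critical path = 2.778 + 7.111 + 2.778 = 12.667; σ = 3.559 weeks.
D = μ + z·σ = 24 + 2.326·3.559 = 32.3 weeks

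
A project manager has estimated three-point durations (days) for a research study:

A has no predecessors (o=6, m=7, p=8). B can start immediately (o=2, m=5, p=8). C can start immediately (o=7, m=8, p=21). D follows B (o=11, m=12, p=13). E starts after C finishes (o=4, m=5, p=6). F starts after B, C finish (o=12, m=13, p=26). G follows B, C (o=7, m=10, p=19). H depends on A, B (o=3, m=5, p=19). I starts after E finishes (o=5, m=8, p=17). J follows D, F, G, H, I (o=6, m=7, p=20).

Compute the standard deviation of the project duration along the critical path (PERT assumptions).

te_A = (6 + 4·7 + 8)/6 = 42/6 = 7; σ²_A = ((8−6)/6)² = 0.111
te_B = (2 + 4·5 + 8)/6 = 30/6 = 5; σ²_B = ((8−2)/6)² = 1.000
te_C = (7 + 4·8 + 21)/6 = 60/6 = 10; σ²_C = ((21−7)/6)² = 5.444
te_D = (11 + 4·12 + 13)/6 = 72/6 = 12; σ²_D = ((13−11)/6)² = 0.111
te_E = (4 + 4·5 + 6)/6 = 30/6 = 5; σ²_E = ((6−4)/6)² = 0.111
te_F = (12 + 4·13 + 26)/6 = 90/6 = 15; σ²_F = ((26−12)/6)² = 5.444
te_G = (7 + 4·10 + 19)/6 = 66/6 = 11; σ²_G = ((19−7)/6)² = 4.000
te_H = (3 + 4·5 + 19)/6 = 42/6 = 7; σ²_H = ((19−3)/6)² = 7.111
te_I = (5 + 4·8 + 17)/6 = 54/6 = 9; σ²_I = ((17−5)/6)² = 4.000
te_J = (6 + 4·7 + 20)/6 = 54/6 = 9; σ²_J = ((20−6)/6)² = 5.444

Forward pass:
ES_A = 0; EF_A = 7
ES_B = 0; EF_B = 5
ES_C = 0; EF_C = 10
ES_D = 5; EF_D = 5+12 = 17
ES_E = 10; EF_E = 10+5 = 15
ES_F = max(EF_B=5, EF_C=10) = 10; EF_F = 10+15 = 25
ES_G = max(EF_B=5, EF_C=10) = 10; EF_G = 10+11 = 21
ES_H = max(EF_A=7, EF_B=5) = 7; EF_H = 7+7 = 14
ES_I = 15; EF_I = 15+9 = 24
ES_J = max(EF_D=17, EF_F=25, EF_G=21, EF_H=14, EF_I=24) = 25; EF_J = 25+9 = 34
Expected project duration μ = 34 days. Critical path: C → F → J.

Variance along critical path = 5.444 + 5.444 + 5.444 = 16.333
σ = √16.333 = 4.041 days

4.04 days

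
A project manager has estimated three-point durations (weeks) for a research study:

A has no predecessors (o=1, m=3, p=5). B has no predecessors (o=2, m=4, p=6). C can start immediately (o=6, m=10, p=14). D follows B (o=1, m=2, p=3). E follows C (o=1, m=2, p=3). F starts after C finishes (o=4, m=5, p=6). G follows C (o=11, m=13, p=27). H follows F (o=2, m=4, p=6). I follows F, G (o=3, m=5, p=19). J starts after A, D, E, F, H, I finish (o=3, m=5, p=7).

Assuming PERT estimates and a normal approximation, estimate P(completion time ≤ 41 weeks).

te_A = (1 + 4·3 + 5)/6 = 18/6 = 3; σ²_A = ((5−1)/6)² = 0.444
te_B = (2 + 4·4 + 6)/6 = 24/6 = 4; σ²_B = ((6−2)/6)² = 0.444
te_C = (6 + 4·10 + 14)/6 = 60/6 = 10; σ²_C = ((14−6)/6)² = 1.778
te_D = (1 + 4·2 + 3)/6 = 12/6 = 2; σ²_D = ((3−1)/6)² = 0.111
te_E = (1 + 4·2 + 3)/6 = 12/6 = 2; σ²_E = ((3−1)/6)² = 0.111
te_F = (4 + 4·5 + 6)/6 = 30/6 = 5; σ²_F = ((6−4)/6)² = 0.111
te_G = (11 + 4·13 + 27)/6 = 90/6 = 15; σ²_G = ((27−11)/6)² = 7.111
te_H = (2 + 4·4 + 6)/6 = 24/6 = 4; σ²_H = ((6−2)/6)² = 0.444
te_I = (3 + 4·5 + 19)/6 = 42/6 = 7; σ²_I = ((19−3)/6)² = 7.111
te_J = (3 + 4·5 + 7)/6 = 30/6 = 5; σ²_J = ((7−3)/6)² = 0.444

Forward pass:
ES_A = 0; EF_A = 3
ES_B = 0; EF_B = 4
ES_C = 0; EF_C = 10
ES_D = 4; EF_D = 4+2 = 6
ES_E = 10; EF_E = 10+2 = 12
ES_F = 10; EF_F = 10+5 = 15
ES_G = 10; EF_G = 10+15 = 25
ES_H = 15; EF_H = 15+4 = 19
ES_I = max(EF_F=15, EF_G=25) = 25; EF_I = 25+7 = 32
ES_J = max(EF_A=3, EF_D=6, EF_E=12, EF_F=15, EF_H=19, EF_I=32) = 32; EF_J = 32+5 = 37
Expected project duration μ = 37 weeks. Critical path: C → G → I → J.

Variance along critical path = 1.778 + 7.111 + 7.111 + 0.444 = 16.444; σ = √16.444 = 4.055 weeks.
Z = (41 − 37) / 4.055 = 0.986
P(T ≤ 41) = Φ(0.986) ≈ 0.838

0.838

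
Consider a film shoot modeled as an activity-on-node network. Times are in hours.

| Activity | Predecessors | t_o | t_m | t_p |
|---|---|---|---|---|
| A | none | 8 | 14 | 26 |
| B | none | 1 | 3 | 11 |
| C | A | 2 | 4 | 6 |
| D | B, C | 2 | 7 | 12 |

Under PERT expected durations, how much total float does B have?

te_A = (8 + 4·14 + 26)/6 = 90/6 = 15
te_B = (1 + 4·3 + 11)/6 = 24/6 = 4
te_C = (2 + 4·4 + 6)/6 = 24/6 = 4
te_D = (2 + 4·7 + 12)/6 = 42/6 = 7

Forward pass:
ES_A = 0; EF_A = 15
ES_B = 0; EF_B = 4
ES_C = 15; EF_C = 15+4 = 19
ES_D = max(EF_B=4, EF_C=19) = 19; EF_D = 19+7 = 26
Expected project duration μ = 26 hours. Critical path: A → C → D.

Backward pass:
LF_D = 26; LS_D = 26−7 = 19
LF_C = LS_D = 19; LS_C = 19−4 = 15
LF_B = LS_D = 19; LS_B = 19−4 = 15
LF_A = LS_C = 15; LS_A = 15−15 = 0
Slack_B = LS_B − ES_B = 15 − 0 = 15

15 hours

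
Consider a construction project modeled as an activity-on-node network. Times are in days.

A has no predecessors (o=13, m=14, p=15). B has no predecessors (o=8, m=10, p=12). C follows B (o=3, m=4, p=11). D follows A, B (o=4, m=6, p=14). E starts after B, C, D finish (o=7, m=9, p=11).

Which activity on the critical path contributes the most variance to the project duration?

te_A = (13 + 4·14 + 15)/6 = 84/6 = 14; σ²_A = ((15−13)/6)² = 0.111
te_B = (8 + 4·10 + 12)/6 = 60/6 = 10; σ²_B = ((12−8)/6)² = 0.444
te_C = (3 + 4·4 + 11)/6 = 30/6 = 5; σ²_C = ((11−3)/6)² = 1.778
te_D = (4 + 4·6 + 14)/6 = 42/6 = 7; σ²_D = ((14−4)/6)² = 2.778
te_E = (7 + 4·9 + 11)/6 = 54/6 = 9; σ²_E = ((11−7)/6)² = 0.444

Forward pass:
ES_A = 0; EF_A = 14
ES_B = 0; EF_B = 10
ES_C = 10; EF_C = 10+5 = 15
ES_D = max(EF_A=14, EF_B=10) = 14; EF_D = 14+7 = 21
ES_E = max(EF_B=10, EF_C=15, EF_D=21) = 21; EF_E = 21+9 = 30
Expected project duration μ = 30 days. Critical path: A → D → E.

Variances on critical path: σ²_A=0.111, σ²_D=2.778, σ²_E=0.444.
Largest is σ²_D = 2.778.

D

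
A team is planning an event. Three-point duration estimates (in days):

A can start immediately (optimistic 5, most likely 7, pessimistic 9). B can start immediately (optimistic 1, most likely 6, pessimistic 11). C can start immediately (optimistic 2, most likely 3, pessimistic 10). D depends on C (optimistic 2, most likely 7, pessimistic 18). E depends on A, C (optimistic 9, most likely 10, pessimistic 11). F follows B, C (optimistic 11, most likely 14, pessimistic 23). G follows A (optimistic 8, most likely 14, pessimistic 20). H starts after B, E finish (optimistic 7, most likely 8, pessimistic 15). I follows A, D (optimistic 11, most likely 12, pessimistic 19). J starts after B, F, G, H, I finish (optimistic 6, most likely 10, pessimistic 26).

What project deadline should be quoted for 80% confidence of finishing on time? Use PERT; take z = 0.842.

te_A = (5 + 4·7 + 9)/6 = 42/6 = 7; σ²_A = ((9−5)/6)² = 0.444
te_B = (1 + 4·6 + 11)/6 = 36/6 = 6; σ²_B = ((11−1)/6)² = 2.778
te_C = (2 + 4·3 + 10)/6 = 24/6 = 4; σ²_C = ((10−2)/6)² = 1.778
te_D = (2 + 4·7 + 18)/6 = 48/6 = 8; σ²_D = ((18−2)/6)² = 7.111
te_E = (9 + 4·10 + 11)/6 = 60/6 = 10; σ²_E = ((11−9)/6)² = 0.111
te_F = (11 + 4·14 + 23)/6 = 90/6 = 15; σ²_F = ((23−11)/6)² = 4.000
te_G = (8 + 4·14 + 20)/6 = 84/6 = 14; σ²_G = ((20−8)/6)² = 4.000
te_H = (7 + 4·8 + 15)/6 = 54/6 = 9; σ²_H = ((15−7)/6)² = 1.778
te_I = (11 + 4·12 + 19)/6 = 78/6 = 13; σ²_I = ((19−11)/6)² = 1.778
te_J = (6 + 4·10 + 26)/6 = 72/6 = 12; σ²_J = ((26−6)/6)² = 11.111

Forward pass:
ES_A = 0; EF_A = 7
ES_B = 0; EF_B = 6
ES_C = 0; EF_C = 4
ES_D = 4; EF_D = 4+8 = 12
ES_E = max(EF_A=7, EF_C=4) = 7; EF_E = 7+10 = 17
ES_F = max(EF_B=6, EF_C=4) = 6; EF_F = 6+15 = 21
ES_G = 7; EF_G = 7+14 = 21
ES_H = max(EF_B=6, EF_E=17) = 17; EF_H = 17+9 = 26
ES_I = max(EF_A=7, EF_D=12) = 12; EF_I = 12+13 = 25
ES_J = max(EF_B=6, EF_F=21, EF_G=21, EF_H=26, EF_I=25) = 26; EF_J = 26+12 = 38
Expected project duration μ = 38 days. Critical path: A → E → H → J.

Variance along critical path = 0.444 + 0.111 + 1.778 + 11.111 = 13.444; σ = 3.667 days.
D = μ + z·σ = 38 + 0.842·3.667 = 41.1 days

41.1 days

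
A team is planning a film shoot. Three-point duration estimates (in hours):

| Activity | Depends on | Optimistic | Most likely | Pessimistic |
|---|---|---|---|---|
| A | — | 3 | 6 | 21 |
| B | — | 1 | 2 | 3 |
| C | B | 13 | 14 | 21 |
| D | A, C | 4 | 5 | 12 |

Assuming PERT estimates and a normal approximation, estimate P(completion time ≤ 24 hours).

te_A = (3 + 4·6 + 21)/6 = 48/6 = 8; σ²_A = ((21−3)/6)² = 9.000
te_B = (1 + 4·2 + 3)/6 = 12/6 = 2; σ²_B = ((3−1)/6)² = 0.111
te_C = (13 + 4·14 + 21)/6 = 90/6 = 15; σ²_C = ((21−13)/6)² = 1.778
te_D = (4 + 4·5 + 12)/6 = 36/6 = 6; σ²_D = ((12−4)/6)² = 1.778

Forward pass:
ES_A = 0; EF_A = 8
ES_B = 0; EF_B = 2
ES_C = 2; EF_C = 2+15 = 17
ES_D = max(EF_A=8, EF_C=17) = 17; EF_D = 17+6 = 23
Expected project duration μ = 23 hours. Critical path: B → C → D.

Variance along critical path = 0.111 + 1.778 + 1.778 = 3.667; σ = √3.667 = 1.915 hours.
Z = (24 − 23) / 1.915 = 0.522
P(T ≤ 24) = Φ(0.522) ≈ 0.699

0.699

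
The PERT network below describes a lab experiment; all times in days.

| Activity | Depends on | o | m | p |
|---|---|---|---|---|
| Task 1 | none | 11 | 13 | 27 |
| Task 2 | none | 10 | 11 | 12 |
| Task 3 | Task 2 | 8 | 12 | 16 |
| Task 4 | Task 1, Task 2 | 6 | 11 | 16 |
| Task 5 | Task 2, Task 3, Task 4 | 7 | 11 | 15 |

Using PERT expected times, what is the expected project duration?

37 days

te_Task 1 = (11 + 4·13 + 27)/6 = 90/6 = 15
te_Task 2 = (10 + 4·11 + 12)/6 = 66/6 = 11
te_Task 3 = (8 + 4·12 + 16)/6 = 72/6 = 12
te_Task 4 = (6 + 4·11 + 16)/6 = 66/6 = 11
te_Task 5 = (7 + 4·11 + 15)/6 = 66/6 = 11

Forward pass:
ES_Task 1 = 0; EF_Task 1 = 15
ES_Task 2 = 0; EF_Task 2 = 11
ES_Task 3 = 11; EF_Task 3 = 11+12 = 23
ES_Task 4 = max(EF_Task 1=15, EF_Task 2=11) = 15; EF_Task 4 = 15+11 = 26
ES_Task 5 = max(EF_Task 2=11, EF_Task 3=23, EF_Task 4=26) = 26; EF_Task 5 = 26+11 = 37
Expected project duration μ = 37 days. Critical path: Task 1 → Task 4 → Task 5.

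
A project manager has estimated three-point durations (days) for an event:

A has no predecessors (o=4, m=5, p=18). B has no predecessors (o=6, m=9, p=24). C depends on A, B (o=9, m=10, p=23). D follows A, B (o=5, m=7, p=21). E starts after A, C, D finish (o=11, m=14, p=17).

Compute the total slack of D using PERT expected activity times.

3 days

te_A = (4 + 4·5 + 18)/6 = 42/6 = 7
te_B = (6 + 4·9 + 24)/6 = 66/6 = 11
te_C = (9 + 4·10 + 23)/6 = 72/6 = 12
te_D = (5 + 4·7 + 21)/6 = 54/6 = 9
te_E = (11 + 4·14 + 17)/6 = 84/6 = 14

Forward pass:
ES_A = 0; EF_A = 7
ES_B = 0; EF_B = 11
ES_C = max(EF_A=7, EF_B=11) = 11; EF_C = 11+12 = 23
ES_D = max(EF_A=7, EF_B=11) = 11; EF_D = 11+9 = 20
ES_E = max(EF_A=7, EF_C=23, EF_D=20) = 23; EF_E = 23+14 = 37
Expected project duration μ = 37 days. Critical path: B → C → E.

Backward pass:
LF_E = 37; LS_E = 37−14 = 23
LF_D = LS_E = 23; LS_D = 23−9 = 14
LF_C = LS_E = 23; LS_C = 23−12 = 11
LF_B = min(LS_C=11, LS_D=14) = 11; LS_B = 11−11 = 0
LF_A = min(LS_C=11, LS_D=14, LS_E=23) = 11; LS_A = 11−7 = 4
Slack_D = LS_D − ES_D = 14 − 11 = 3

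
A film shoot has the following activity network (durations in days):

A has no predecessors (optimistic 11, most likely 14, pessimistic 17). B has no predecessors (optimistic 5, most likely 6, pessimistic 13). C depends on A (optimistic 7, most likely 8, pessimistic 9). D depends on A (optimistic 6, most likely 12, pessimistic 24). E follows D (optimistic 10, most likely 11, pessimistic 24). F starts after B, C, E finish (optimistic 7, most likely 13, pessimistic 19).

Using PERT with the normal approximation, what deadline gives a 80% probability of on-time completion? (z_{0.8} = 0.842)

56.7 days

te_A = (11 + 4·14 + 17)/6 = 84/6 = 14; σ²_A = ((17−11)/6)² = 1.000
te_B = (5 + 4·6 + 13)/6 = 42/6 = 7; σ²_B = ((13−5)/6)² = 1.778
te_C = (7 + 4·8 + 9)/6 = 48/6 = 8; σ²_C = ((9−7)/6)² = 0.111
te_D = (6 + 4·12 + 24)/6 = 78/6 = 13; σ²_D = ((24−6)/6)² = 9.000
te_E = (10 + 4·11 + 24)/6 = 78/6 = 13; σ²_E = ((24−10)/6)² = 5.444
te_F = (7 + 4·13 + 19)/6 = 78/6 = 13; σ²_F = ((19−7)/6)² = 4.000

Forward pass:
ES_A = 0; EF_A = 14
ES_B = 0; EF_B = 7
ES_C = 14; EF_C = 14+8 = 22
ES_D = 14; EF_D = 14+13 = 27
ES_E = 27; EF_E = 27+13 = 40
ES_F = max(EF_B=7, EF_C=22, EF_E=40) = 40; EF_F = 40+13 = 53
Expected project duration μ = 53 days. Critical path: A → D → E → F.

Variance along critical path = 1.000 + 9.000 + 5.444 + 4.000 = 19.444; σ = 4.410 days.
D = μ + z·σ = 53 + 0.842·4.410 = 56.7 days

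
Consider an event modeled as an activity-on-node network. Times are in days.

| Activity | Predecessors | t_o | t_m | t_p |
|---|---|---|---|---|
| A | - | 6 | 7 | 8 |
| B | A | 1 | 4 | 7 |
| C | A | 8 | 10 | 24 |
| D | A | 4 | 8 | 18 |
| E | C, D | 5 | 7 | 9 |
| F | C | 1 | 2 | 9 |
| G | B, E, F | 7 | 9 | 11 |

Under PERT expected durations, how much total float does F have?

te_A = (6 + 4·7 + 8)/6 = 42/6 = 7
te_B = (1 + 4·4 + 7)/6 = 24/6 = 4
te_C = (8 + 4·10 + 24)/6 = 72/6 = 12
te_D = (4 + 4·8 + 18)/6 = 54/6 = 9
te_E = (5 + 4·7 + 9)/6 = 42/6 = 7
te_F = (1 + 4·2 + 9)/6 = 18/6 = 3
te_G = (7 + 4·9 + 11)/6 = 54/6 = 9

Forward pass:
ES_A = 0; EF_A = 7
ES_B = 7; EF_B = 7+4 = 11
ES_C = 7; EF_C = 7+12 = 19
ES_D = 7; EF_D = 7+9 = 16
ES_E = max(EF_C=19, EF_D=16) = 19; EF_E = 19+7 = 26
ES_F = 19; EF_F = 19+3 = 22
ES_G = max(EF_B=11, EF_E=26, EF_F=22) = 26; EF_G = 26+9 = 35
Expected project duration μ = 35 days. Critical path: A → C → E → G.

Backward pass:
LF_G = 35; LS_G = 35−9 = 26
LF_F = LS_G = 26; LS_F = 26−3 = 23
LF_E = LS_G = 26; LS_E = 26−7 = 19
LF_D = LS_E = 19; LS_D = 19−9 = 10
LF_C = min(LS_E=19, LS_F=23) = 19; LS_C = 19−12 = 7
LF_B = LS_G = 26; LS_B = 26−4 = 22
LF_A = min(LS_B=22, LS_C=7, LS_D=10) = 7; LS_A = 7−7 = 0
Slack_F = LS_F − ES_F = 23 − 19 = 4

4 days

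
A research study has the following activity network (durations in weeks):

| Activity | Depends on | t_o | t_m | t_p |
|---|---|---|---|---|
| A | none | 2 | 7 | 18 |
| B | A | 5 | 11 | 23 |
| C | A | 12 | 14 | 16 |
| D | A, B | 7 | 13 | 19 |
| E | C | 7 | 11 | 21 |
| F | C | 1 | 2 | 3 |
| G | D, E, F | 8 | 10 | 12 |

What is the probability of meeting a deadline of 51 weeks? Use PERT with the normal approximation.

te_A = (2 + 4·7 + 18)/6 = 48/6 = 8; σ²_A = ((18−2)/6)² = 7.111
te_B = (5 + 4·11 + 23)/6 = 72/6 = 12; σ²_B = ((23−5)/6)² = 9.000
te_C = (12 + 4·14 + 16)/6 = 84/6 = 14; σ²_C = ((16−12)/6)² = 0.444
te_D = (7 + 4·13 + 19)/6 = 78/6 = 13; σ²_D = ((19−7)/6)² = 4.000
te_E = (7 + 4·11 + 21)/6 = 72/6 = 12; σ²_E = ((21−7)/6)² = 5.444
te_F = (1 + 4·2 + 3)/6 = 12/6 = 2; σ²_F = ((3−1)/6)² = 0.111
te_G = (8 + 4·10 + 12)/6 = 60/6 = 10; σ²_G = ((12−8)/6)² = 0.444

Forward pass:
ES_A = 0; EF_A = 8
ES_B = 8; EF_B = 8+12 = 20
ES_C = 8; EF_C = 8+14 = 22
ES_D = max(EF_A=8, EF_B=20) = 20; EF_D = 20+13 = 33
ES_E = 22; EF_E = 22+12 = 34
ES_F = 22; EF_F = 22+2 = 24
ES_G = max(EF_D=33, EF_E=34, EF_F=24) = 34; EF_G = 34+10 = 44
Expected project duration μ = 44 weeks. Critical path: A → C → E → G.

Variance along critical path = 7.111 + 0.444 + 5.444 + 0.444 = 13.444; σ = √13.444 = 3.667 weeks.
Z = (51 − 44) / 3.667 = 1.909
P(T ≤ 51) = Φ(1.909) ≈ 0.972

0.972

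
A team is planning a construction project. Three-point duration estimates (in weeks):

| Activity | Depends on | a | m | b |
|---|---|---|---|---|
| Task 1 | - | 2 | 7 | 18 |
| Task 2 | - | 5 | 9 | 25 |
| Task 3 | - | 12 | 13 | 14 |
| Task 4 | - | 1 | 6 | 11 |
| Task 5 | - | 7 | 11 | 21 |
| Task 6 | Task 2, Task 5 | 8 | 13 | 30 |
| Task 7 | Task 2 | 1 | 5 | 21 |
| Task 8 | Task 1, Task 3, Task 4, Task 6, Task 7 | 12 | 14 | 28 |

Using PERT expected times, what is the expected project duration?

43 weeks

te_Task 1 = (2 + 4·7 + 18)/6 = 48/6 = 8
te_Task 2 = (5 + 4·9 + 25)/6 = 66/6 = 11
te_Task 3 = (12 + 4·13 + 14)/6 = 78/6 = 13
te_Task 4 = (1 + 4·6 + 11)/6 = 36/6 = 6
te_Task 5 = (7 + 4·11 + 21)/6 = 72/6 = 12
te_Task 6 = (8 + 4·13 + 30)/6 = 90/6 = 15
te_Task 7 = (1 + 4·5 + 21)/6 = 42/6 = 7
te_Task 8 = (12 + 4·14 + 28)/6 = 96/6 = 16

Forward pass:
ES_Task 1 = 0; EF_Task 1 = 8
ES_Task 2 = 0; EF_Task 2 = 11
ES_Task 3 = 0; EF_Task 3 = 13
ES_Task 4 = 0; EF_Task 4 = 6
ES_Task 5 = 0; EF_Task 5 = 12
ES_Task 6 = max(EF_Task 2=11, EF_Task 5=12) = 12; EF_Task 6 = 12+15 = 27
ES_Task 7 = 11; EF_Task 7 = 11+7 = 18
ES_Task 8 = max(EF_Task 1=8, EF_Task 3=13, EF_Task 4=6, EF_Task 6=27, EF_Task 7=18) = 27; EF_Task 8 = 27+16 = 43
Expected project duration μ = 43 weeks. Critical path: Task 5 → Task 6 → Task 8.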